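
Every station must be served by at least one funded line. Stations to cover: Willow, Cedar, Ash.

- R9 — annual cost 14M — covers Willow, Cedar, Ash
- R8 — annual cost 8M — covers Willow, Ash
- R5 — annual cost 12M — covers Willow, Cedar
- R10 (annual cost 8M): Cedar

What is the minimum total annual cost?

14

This is a weighted set-cover instance.
R9 alone covers Willow, Cedar, Ash — every station.
Total annual cost: 14.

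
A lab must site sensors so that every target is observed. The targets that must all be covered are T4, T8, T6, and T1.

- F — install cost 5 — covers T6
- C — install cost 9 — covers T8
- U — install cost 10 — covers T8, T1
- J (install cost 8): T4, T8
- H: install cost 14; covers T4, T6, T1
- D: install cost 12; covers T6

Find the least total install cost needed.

22

The greedy cost-per-new-target heuristic would pick J, F, and U for 23, but a cheaper cover exists.
Choose J and H: together they cover T4, T8, T6, T1 — every target.
Total install cost: 8 + 14 = 22.
No cover costs less than 22.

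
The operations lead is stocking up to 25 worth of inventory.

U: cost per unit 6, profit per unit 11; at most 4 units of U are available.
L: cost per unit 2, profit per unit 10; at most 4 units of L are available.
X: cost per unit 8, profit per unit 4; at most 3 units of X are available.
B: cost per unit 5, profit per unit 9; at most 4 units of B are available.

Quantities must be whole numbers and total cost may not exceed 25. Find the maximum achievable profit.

L has the best ratio (10/2); taking only L gives at most 4×10 = 40 (stopped by the supply cap of 4).
Mixing does better — 2×U, 4×L, and 1×B: cost 25 ≤ 25, profit 2·11 + 4·10 + 1·9 = 71.

71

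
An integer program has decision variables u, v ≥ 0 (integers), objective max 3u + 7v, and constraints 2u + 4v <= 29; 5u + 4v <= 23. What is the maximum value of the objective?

Relaxing integrality, the LP optimum is 40.25 at (u,v) = (0, 5.75), which is not an integer point.
(u,v)=(0,5): 2·0+4·5=20≤29, 5·0+4·5=20≤23, objective 35.
(u,v)=(1,4): 2·1+4·4=18≤29, 5·1+4·4=21≤23, objective 31.
The best lattice point is (0,5), giving 35.

35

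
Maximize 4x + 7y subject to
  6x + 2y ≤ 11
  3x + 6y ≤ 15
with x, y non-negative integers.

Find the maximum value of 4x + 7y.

18

(x,y)=(1,2) is feasible, giving 18.
(x,y)=(0,2) is feasible, giving 14.
(x,y)=(1,1) is feasible, giving 11.
The best lattice point is (1,2), giving 18.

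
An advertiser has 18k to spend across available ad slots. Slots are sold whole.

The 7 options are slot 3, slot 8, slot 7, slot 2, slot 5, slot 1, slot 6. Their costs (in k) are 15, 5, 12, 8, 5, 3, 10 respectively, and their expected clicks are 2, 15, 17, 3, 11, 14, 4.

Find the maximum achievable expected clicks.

40

This is an integer program with binary decision variables.
Take slot 8, slot 5, and slot 1: cost 5 + 5 + 3 = 13 ≤ 18, expected clicks 15 + 11 + 14 = 40.
No other feasible combination does better.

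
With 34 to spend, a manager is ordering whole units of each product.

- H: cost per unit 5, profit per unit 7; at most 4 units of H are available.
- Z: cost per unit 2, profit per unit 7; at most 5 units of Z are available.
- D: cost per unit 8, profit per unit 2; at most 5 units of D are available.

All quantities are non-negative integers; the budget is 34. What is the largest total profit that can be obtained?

63

This is a bounded integer knapsack.
Z has the best ratio (7/2); taking only Z gives at most 5×7 = 35 (stopped by the supply cap of 5).
Mixing does better — 4×H and 5×Z: cost 30 ≤ 34, profit 4·7 + 5·7 = 63.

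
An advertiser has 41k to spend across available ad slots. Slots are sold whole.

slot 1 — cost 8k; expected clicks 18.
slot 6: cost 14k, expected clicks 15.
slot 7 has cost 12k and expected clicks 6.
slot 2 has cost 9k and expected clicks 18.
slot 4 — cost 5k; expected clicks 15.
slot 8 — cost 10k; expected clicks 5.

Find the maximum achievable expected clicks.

Allowing fractional choices, the relaxed optimum would be about 68.5, but ad slots are indivisible.
slot 1 + slot 7 + slot 2 + slot 4: cost 8 + 12 + 9 + 5 = 34 ≤ 41, expected clicks 18 + 6 + 18 + 15 = 57.
slot 1 + slot 6 + slot 2 + slot 4: cost 8 + 14 + 9 + 5 = 36 ≤ 41, expected clicks 18 + 15 + 18 + 15 = 66.
Best is slot 1, slot 6, slot 2, and slot 4 with total expected clicks 66.

66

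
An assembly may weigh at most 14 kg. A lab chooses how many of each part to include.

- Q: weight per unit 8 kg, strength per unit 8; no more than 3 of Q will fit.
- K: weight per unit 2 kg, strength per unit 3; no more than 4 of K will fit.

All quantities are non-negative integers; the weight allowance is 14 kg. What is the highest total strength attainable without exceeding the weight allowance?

17

K has the best ratio (3/2); taking only K gives at most 4×3 = 12 (stopped by the supply cap of 4).
Mixing does better — 1×Q and 3×K: weight 14 ≤ 14, strength 1·8 + 3·3 = 17.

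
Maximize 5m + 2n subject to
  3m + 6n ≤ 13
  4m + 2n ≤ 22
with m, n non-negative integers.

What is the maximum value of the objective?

20

The continuous relaxation peaks at (4.33, 0) with value 21.67; rounding to a feasible lattice point costs some objective.
(m,n)=(4,0): 3·4+6·0=12≤13, 4·4+2·0=16≤22, objective 20.
(m,n)=(3,0): 3·3+6·0=9≤13, 4·3+2·0=12≤22, objective 15.
Maximum is 20 at (m,n)=(4,0).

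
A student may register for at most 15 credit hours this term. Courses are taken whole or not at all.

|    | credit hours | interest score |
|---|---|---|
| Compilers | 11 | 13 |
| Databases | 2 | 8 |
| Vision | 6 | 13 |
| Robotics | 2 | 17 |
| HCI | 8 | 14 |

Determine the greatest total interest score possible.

39

Allowing fractional choices, the relaxed optimum would be about 46.8, but courses are indivisible.
Databases + Vision + Robotics: credit hours 2 + 6 + 2 = 10 ≤ 15, interest score 8 + 13 + 17 = 38.
Databases + Robotics + HCI: credit hours 2 + 2 + 8 = 12 ≤ 15, interest score 8 + 17 + 14 = 39.
Best is Databases, Robotics, and HCI with total interest score 39.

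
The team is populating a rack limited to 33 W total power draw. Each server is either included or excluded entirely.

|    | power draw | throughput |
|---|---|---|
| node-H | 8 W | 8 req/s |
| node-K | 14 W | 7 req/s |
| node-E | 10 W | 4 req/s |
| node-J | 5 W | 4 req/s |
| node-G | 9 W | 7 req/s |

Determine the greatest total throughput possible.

23

node-H + node-K + node-G: power draw 8 + 14 + 9 = 31 ≤ 33, throughput 8 + 7 + 7 = 22.
node-H + node-J + node-G: power draw 8 + 5 + 9 = 22 ≤ 33, throughput 8 + 4 + 7 = 19.
node-H + node-E + node-J + node-G: power draw 8 + 10 + 5 + 9 = 32 ≤ 33, throughput 8 + 4 + 4 + 7 = 23.
Best is node-H, node-E, node-J, and node-G with total throughput 23.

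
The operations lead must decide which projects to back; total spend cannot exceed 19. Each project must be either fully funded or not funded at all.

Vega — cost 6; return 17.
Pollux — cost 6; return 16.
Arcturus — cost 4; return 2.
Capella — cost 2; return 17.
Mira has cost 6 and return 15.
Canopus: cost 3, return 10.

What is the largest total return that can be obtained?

Take Vega, Pollux, Capella, and Canopus: cost 6 + 6 + 2 + 3 = 17 ≤ 19, return 17 + 16 + 17 + 10 = 60.
No other feasible combination does better.

60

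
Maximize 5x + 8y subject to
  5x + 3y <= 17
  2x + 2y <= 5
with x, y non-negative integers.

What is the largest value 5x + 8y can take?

16

Relaxing integrality, the LP optimum is 20.00 at (x,y) = (0, 2.5), which is not an integer point.
(x,y)=(0,2): 5·0+3·2=6≤17, 2·0+2·2=4≤5, objective 16.
(x,y)=(1,1): 5·1+3·1=8≤17, 2·1+2·1=4≤5, objective 13.
No feasible integer point exceeds 16.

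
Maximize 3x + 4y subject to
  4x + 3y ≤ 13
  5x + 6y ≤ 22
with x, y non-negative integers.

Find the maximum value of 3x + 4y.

12

(x,y)=(0,3) is feasible, giving 12.
(x,y)=(1,2) is feasible, giving 11.
(x,y)=(0,2) is feasible, giving 8.
Maximum is 12 at (x,y)=(0,3).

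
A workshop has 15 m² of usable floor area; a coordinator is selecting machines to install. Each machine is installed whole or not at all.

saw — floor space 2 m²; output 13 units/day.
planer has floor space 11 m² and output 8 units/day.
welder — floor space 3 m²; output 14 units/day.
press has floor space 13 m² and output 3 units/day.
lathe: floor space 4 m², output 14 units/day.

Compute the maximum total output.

41

Treat it as a binary knapsack problem.
welder + lathe: floor space 3 + 4 = 7 ≤ 15, output 14 + 14 = 28.
saw + welder + lathe: floor space 2 + 3 + 4 = 9 ≤ 15, output 13 + 14 + 14 = 41.
saw + welder: floor space 2 + 3 = 5 ≤ 15, output 13 + 14 = 27.
Best is saw, welder, and lathe with total output 41.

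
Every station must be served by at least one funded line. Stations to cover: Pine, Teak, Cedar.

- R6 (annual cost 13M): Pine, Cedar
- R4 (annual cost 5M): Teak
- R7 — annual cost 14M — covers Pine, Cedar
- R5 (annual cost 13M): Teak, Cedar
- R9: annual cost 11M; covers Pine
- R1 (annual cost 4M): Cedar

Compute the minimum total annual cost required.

18

The greedy cost-per-new-station heuristic would pick R1, R4, and R9 for 20, but a cheaper cover exists.
Choose R6 and R4: together they cover Pine, Teak, Cedar — every station.
Total annual cost: 13 + 5 = 18.
No cover costs less than 18.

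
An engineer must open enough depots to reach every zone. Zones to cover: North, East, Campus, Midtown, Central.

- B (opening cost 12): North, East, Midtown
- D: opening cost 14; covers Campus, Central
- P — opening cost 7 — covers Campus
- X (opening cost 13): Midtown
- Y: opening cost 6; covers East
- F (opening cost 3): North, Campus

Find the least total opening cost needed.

26

The greedy cost-per-new-zone heuristic would pick F, B, and D for 29, but a cheaper cover exists.
Choose B and D: together they cover North, East, Campus, Midtown, Central — every zone.
Total opening cost: 12 + 14 = 26.
No cover costs less than 26.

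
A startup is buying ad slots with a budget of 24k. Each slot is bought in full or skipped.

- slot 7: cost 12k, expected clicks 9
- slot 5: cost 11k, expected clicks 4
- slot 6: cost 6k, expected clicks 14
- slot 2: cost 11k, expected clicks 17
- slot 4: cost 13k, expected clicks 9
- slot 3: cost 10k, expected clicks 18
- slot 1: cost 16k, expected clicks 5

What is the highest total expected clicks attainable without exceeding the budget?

Allowing fractional choices, the relaxed optimum would be about 44.4, but ad slots are indivisible.
slot 2 + slot 3: cost 11 + 10 = 21 ≤ 24, expected clicks 17 + 18 = 35.
slot 6 + slot 2: cost 6 + 11 = 17 ≤ 24, expected clicks 14 + 17 = 31.
slot 6 + slot 3: cost 6 + 10 = 16 ≤ 24, expected clicks 14 + 18 = 32.
Best is slot 2 and slot 3 with total expected clicks 35.

35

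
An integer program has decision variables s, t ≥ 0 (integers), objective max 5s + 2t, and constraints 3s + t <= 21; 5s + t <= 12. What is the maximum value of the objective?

24

(s,t)=(0,12): 3·0+1·12=12≤21, 5·0+1·12=12≤12, objective 24.
(s,t)=(0,11): 3·0+1·11=11≤21, 5·0+1·11=11≤12, objective 22.
No feasible integer point exceeds 24.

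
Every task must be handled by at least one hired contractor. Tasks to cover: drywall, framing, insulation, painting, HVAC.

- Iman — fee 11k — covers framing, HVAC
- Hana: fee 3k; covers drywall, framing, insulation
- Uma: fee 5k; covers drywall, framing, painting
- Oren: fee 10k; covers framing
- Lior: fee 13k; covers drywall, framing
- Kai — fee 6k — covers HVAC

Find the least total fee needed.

14

This is an integer covering problem.
Choose Hana, Uma, and Kai: together they cover drywall, framing, insulation, painting, HVAC — every task.
Total fee: 3 + 5 + 6 = 14.
No cover costs less than 14.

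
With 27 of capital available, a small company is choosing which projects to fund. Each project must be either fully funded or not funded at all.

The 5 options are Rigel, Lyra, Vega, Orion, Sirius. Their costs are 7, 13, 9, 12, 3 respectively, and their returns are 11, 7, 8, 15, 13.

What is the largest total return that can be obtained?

39

Allowing fractional choices, the relaxed optimum would be about 43.4, but projects are indivisible.
Rigel + Orion + Sirius: cost 7 + 12 + 3 = 22 ≤ 27, return 11 + 15 + 13 = 39.
Rigel + Vega + Sirius: cost 7 + 9 + 3 = 19 ≤ 27, return 11 + 8 + 13 = 32.
Vega + Orion + Sirius: cost 9 + 12 + 3 = 24 ≤ 27, return 8 + 15 + 13 = 36.
Best is Rigel, Orion, and Sirius with total return 39.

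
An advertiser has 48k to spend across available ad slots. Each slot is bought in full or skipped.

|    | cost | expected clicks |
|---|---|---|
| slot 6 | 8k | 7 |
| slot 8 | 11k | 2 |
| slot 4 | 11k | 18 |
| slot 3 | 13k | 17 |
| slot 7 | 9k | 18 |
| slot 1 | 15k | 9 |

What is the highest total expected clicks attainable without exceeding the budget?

Allowing fractional choices, the relaxed optimum would be about 64.2, but ad slots are indivisible.
slot 6 + slot 4 + slot 3 + slot 7: cost 8 + 11 + 13 + 9 = 41 ≤ 48, expected clicks 7 + 18 + 17 + 18 = 60.
slot 8 + slot 4 + slot 3 + slot 7: cost 11 + 11 + 13 + 9 = 44 ≤ 48, expected clicks 2 + 18 + 17 + 18 = 55.
slot 4 + slot 3 + slot 7 + slot 1: cost 11 + 13 + 9 + 15 = 48 ≤ 48, expected clicks 18 + 17 + 18 + 9 = 62.
Best is slot 4, slot 3, slot 7, and slot 1 with total expected clicks 62.

62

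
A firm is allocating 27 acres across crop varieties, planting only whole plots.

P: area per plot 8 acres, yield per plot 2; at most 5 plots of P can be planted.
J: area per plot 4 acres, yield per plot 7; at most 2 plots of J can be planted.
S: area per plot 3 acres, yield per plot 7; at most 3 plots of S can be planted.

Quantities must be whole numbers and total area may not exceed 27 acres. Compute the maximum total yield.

37

S has the best ratio (7/3); taking only S gives at most 3×7 = 21 (stopped by the supply cap of 3).
Mixing does better — 1×P, 2×J, and 3×S: area 25 ≤ 27, yield 1·2 + 2·7 + 3·7 = 37.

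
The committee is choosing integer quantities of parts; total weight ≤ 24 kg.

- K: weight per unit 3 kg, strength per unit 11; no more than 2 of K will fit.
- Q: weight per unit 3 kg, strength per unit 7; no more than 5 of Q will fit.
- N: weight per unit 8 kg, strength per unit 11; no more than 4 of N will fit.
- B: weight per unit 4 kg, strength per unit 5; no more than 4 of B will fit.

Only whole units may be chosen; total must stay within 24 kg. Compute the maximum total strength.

K has the best ratio (11/3); taking only K gives at most 2×11 = 22 (stopped by the supply cap of 2).
Mixing does better — 2×K and 5×Q: weight 21 ≤ 24, strength 2·11 + 5·7 = 57.

57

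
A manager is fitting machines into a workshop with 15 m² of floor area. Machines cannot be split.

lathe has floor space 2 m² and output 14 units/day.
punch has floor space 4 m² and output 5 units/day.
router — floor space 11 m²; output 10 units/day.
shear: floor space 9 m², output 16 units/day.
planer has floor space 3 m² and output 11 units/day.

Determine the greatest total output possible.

41

This is a 0-1 knapsack instance.
Allowing fractional choices, the relaxed optimum would be about 42.2, but machines are indivisible.
lathe + shear + planer: floor space 2 + 9 + 3 = 14 ≤ 15, output 14 + 16 + 11 = 41.
lathe + punch + shear: floor space 2 + 4 + 9 = 15 ≤ 15, output 14 + 5 + 16 = 35.
Best is lathe, shear, and planer with total output 41.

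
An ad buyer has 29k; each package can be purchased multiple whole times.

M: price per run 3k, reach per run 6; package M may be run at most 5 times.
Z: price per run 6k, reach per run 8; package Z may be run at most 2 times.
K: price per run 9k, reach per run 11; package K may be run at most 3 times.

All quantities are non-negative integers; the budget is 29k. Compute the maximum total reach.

46

5×M and 2×Z: price 27 ≤ 29, reach 5·6 + 2·8 = 46.
4×M, 1×Z, and 1×K: price 27 ≤ 29, reach 4·6 + 1·8 + 1·11 = 43.
Best is 46.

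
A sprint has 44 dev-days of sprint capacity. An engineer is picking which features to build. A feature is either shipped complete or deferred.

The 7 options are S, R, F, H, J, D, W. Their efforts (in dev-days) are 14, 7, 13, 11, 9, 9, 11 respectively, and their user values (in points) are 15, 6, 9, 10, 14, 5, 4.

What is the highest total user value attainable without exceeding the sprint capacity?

45

Take S, R, H, and J: effort 14 + 7 + 11 + 9 = 41 ≤ 44, user value 15 + 6 + 10 + 14 = 45.
No other feasible combination does better.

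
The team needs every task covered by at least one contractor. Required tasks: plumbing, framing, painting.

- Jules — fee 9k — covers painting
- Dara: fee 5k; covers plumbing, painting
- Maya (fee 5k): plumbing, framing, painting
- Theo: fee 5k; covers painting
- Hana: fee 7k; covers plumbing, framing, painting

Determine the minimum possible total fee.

Maya alone covers plumbing, framing, painting — every task.
Total fee: 5.

5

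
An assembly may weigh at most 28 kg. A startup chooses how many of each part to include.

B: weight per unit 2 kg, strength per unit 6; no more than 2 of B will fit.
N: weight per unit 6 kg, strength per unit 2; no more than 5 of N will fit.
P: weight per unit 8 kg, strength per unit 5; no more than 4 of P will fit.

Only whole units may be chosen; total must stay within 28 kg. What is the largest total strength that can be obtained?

27

B has the best ratio (6/2); taking only B gives at most 2×6 = 12 (stopped by the supply cap of 2).
Mixing does better — 2×B and 3×P: weight 28 ≤ 28, strength 2·6 + 3·5 = 27.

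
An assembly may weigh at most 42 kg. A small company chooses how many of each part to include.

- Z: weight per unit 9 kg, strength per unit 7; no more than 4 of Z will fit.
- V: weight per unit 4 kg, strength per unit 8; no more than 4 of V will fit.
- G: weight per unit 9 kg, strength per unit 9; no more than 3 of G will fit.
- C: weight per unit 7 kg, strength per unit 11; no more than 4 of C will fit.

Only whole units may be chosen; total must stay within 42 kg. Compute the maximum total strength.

3×V and 4×C: weight 40 ≤ 42, strength 3·8 + 4·11 = 68.
3×V, 1×G, and 3×C: weight 42 ≤ 42, strength 3·8 + 1·9 + 3·11 = 66.
Best is 68.

68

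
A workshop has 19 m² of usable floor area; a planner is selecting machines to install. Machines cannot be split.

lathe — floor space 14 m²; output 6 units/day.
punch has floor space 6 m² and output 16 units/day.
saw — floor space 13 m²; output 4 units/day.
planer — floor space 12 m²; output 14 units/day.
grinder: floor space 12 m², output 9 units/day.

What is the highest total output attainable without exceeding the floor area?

punch + grinder: floor space 6 + 12 = 18 ≤ 19, output 16 + 9 = 25.
punch + planer: floor space 6 + 12 = 18 ≤ 19, output 16 + 14 = 30.
punch + saw: floor space 6 + 13 = 19 ≤ 19, output 16 + 4 = 20.
Best is punch and planer with total output 30.

30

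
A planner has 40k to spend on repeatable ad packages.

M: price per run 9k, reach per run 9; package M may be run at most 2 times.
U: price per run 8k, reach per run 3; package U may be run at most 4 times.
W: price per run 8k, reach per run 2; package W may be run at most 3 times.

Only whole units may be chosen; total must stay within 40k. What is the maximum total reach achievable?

24

M has the best ratio (9/9); taking only M gives at most 2×9 = 18 (stopped by the supply cap of 2).
Mixing does better — 2×M and 2×U: price 34 ≤ 40, reach 2·9 + 2·3 = 24.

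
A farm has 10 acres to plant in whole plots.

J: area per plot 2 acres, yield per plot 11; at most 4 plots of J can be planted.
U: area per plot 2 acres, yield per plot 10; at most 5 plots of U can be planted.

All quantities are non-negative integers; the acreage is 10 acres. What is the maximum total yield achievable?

54

3×J and 2×U: area 10 ≤ 10, yield 3·11 + 2·10 = 53.
4×J and 1×U: area 10 ≤ 10, yield 4·11 + 1·10 = 54.
Best is 54.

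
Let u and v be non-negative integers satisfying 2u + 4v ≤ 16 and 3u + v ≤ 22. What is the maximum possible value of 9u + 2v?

63

(u,v)=(7,0) is feasible, giving 63.
(u,v)=(6,1) is feasible, giving 56.
(u,v)=(6,0) is feasible, giving 54.
Maximum is 63 at (u,v)=(7,0).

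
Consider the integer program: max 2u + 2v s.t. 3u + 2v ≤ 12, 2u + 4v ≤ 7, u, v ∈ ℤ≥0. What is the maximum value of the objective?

6

The continuous relaxation peaks at (3.5, 0) with value 7.00; rounding to a feasible lattice point costs some objective.
(u,v)=(3,0): 3·3+2·0=9≤12, 2·3+4·0=6≤7, objective 6.
(u,v)=(2,0): 3·2+2·0=6≤12, 2·2+4·0=4≤7, objective 4.
No feasible integer point exceeds 6.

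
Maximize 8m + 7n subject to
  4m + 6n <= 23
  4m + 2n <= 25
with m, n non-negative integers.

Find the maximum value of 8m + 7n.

The continuous relaxation peaks at (5.75, 0) with value 46.00; rounding to a feasible lattice point costs some objective.
(m,n)=(5,0) is feasible, giving 40.
(m,n)=(4,1) is feasible, giving 39.
(m,n)=(4,0) is feasible, giving 32.
No feasible integer point exceeds 40.

40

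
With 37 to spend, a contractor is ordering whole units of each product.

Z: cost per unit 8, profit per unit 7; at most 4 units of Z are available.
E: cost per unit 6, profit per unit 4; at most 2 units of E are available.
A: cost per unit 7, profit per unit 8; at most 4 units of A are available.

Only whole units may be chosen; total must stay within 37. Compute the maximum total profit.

Take 1×Z and 4×A: cost 36 ≤ 37, profit 1·7 + 4·8 = 39.
A has the best ratio (8/7) and is taken to its limit of 4; remaining capacity is filled optimally with the others.

39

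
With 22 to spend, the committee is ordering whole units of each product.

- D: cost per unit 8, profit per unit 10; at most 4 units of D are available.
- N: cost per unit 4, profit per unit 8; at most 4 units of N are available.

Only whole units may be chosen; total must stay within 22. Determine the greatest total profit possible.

34

4×N: cost 16 ≤ 22, profit 4·8 = 32.
1×D and 3×N: cost 20 ≤ 22, profit 1·10 + 3·8 = 34.
Best is 34.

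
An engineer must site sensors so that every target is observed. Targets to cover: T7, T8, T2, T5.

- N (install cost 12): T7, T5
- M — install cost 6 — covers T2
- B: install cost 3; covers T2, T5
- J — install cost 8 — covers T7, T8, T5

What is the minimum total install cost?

Choose B and J: together they cover T7, T8, T2, T5 — every target.
Total install cost: 3 + 8 = 11.
No cover costs less than 11.

11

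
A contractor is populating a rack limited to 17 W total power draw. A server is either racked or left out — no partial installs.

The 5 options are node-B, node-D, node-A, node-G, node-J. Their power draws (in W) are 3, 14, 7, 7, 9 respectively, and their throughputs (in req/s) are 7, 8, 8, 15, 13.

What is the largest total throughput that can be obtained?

30

node-A + node-G: power draw 7 + 7 = 14 ≤ 17, throughput 8 + 15 = 23.
node-B + node-A + node-G: power draw 3 + 7 + 7 = 17 ≤ 17, throughput 7 + 8 + 15 = 30.
node-G + node-J: power draw 7 + 9 = 16 ≤ 17, throughput 15 + 13 = 28.
Best is node-B, node-A, and node-G with total throughput 30.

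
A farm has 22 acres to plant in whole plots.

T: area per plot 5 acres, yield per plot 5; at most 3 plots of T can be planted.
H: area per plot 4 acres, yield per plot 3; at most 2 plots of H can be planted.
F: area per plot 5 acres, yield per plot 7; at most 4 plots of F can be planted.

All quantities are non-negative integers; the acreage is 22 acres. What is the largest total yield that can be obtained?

4×F: area 20 ≤ 22, yield 4·7 = 28.
1×T and 3×F: area 20 ≤ 22, yield 1·5 + 3·7 = 26.
Best is 28.

28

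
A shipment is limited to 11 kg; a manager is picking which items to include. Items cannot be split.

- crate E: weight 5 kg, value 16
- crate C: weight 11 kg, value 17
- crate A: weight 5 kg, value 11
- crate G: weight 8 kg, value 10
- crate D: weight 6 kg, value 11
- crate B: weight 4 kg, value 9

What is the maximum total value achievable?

Allowing fractional choices, the relaxed optimum would be about 29.4, but items are indivisible.
crate E + crate B: weight 5 + 4 = 9 ≤ 11, value 16 + 9 = 25.
crate E + crate A: weight 5 + 5 = 10 ≤ 11, value 16 + 11 = 27.
crate E + crate D: weight 5 + 6 = 11 ≤ 11, value 16 + 11 = 27.
The maximum value is 27; one optimal choice is crate E and crate A.

27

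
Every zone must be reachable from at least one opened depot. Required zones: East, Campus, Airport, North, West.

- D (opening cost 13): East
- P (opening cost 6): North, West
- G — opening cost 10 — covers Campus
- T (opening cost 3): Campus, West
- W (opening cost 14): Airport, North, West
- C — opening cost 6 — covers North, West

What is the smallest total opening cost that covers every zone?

The greedy cost-per-new-zone heuristic would pick T, P, D, and W for 36, but a cheaper cover exists.
Choose D, T, and W: together they cover East, Campus, Airport, North, West — every zone.
Total opening cost: 13 + 3 + 14 = 30.
No cover costs less than 30.

30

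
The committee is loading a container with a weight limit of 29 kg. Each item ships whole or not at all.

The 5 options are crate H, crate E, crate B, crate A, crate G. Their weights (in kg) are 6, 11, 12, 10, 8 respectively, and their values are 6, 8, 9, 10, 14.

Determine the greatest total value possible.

32

crate E + crate A + crate G: weight 11 + 10 + 8 = 29 ≤ 29, value 8 + 10 + 14 = 32.
crate H + crate B + crate G: weight 6 + 12 + 8 = 26 ≤ 29, value 6 + 9 + 14 = 29.
crate H + crate A + crate G: weight 6 + 10 + 8 = 24 ≤ 29, value 6 + 10 + 14 = 30.
Best is crate E, crate A, and crate G with total value 32.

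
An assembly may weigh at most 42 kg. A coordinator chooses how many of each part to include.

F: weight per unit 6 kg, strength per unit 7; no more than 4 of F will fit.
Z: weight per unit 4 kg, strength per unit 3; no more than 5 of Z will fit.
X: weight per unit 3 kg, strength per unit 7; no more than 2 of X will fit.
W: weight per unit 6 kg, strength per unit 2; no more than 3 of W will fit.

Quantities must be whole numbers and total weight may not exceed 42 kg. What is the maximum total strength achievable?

51

Take 4×F, 3×Z, and 2×X: weight 42 ≤ 42, strength 4·7 + 3·3 + 2·7 = 51.
X has the best ratio (7/3) and is taken to its limit of 2; remaining capacity is filled optimally with the others.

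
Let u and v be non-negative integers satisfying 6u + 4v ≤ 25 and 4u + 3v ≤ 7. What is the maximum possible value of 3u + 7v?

14

(u,v)=(0,2) is feasible, giving 14.
(u,v)=(1,1) is feasible, giving 10.
(u,v)=(0,1) is feasible, giving 7.
The best lattice point is (0,2), giving 14.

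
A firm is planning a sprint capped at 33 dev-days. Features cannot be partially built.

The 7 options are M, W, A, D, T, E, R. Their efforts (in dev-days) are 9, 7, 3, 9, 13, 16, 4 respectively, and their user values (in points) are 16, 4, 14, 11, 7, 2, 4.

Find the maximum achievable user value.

49

M + A + D + R: effort 9 + 3 + 9 + 4 = 25 ≤ 33, user value 16 + 14 + 11 + 4 = 45.
M + W + A + D + R: effort 9 + 7 + 3 + 9 + 4 = 32 ≤ 33, user value 16 + 4 + 14 + 11 + 4 = 49.
Best is M, W, A, D, and R with total user value 49.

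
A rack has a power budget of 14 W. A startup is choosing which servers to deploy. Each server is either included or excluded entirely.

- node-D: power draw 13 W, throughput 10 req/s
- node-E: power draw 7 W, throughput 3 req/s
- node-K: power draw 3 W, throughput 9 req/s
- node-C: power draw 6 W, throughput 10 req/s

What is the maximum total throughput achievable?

19

Take node-K and node-C: power draw 3 + 6 = 9 ≤ 14, throughput 9 + 10 = 19.
No other feasible combination does better.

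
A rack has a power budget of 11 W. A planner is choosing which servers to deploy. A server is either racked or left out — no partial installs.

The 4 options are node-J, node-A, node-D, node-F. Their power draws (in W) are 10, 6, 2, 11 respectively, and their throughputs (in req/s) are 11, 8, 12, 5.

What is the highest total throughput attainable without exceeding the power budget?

20

This is an integer program with binary decision variables.
node-J: power draw 10 ≤ 11, throughput 11.
node-A + node-D: power draw 6 + 2 = 8 ≤ 11, throughput 8 + 12 = 20.
node-D: power draw 2 ≤ 11, throughput 12.
Best is node-A and node-D with total throughput 20.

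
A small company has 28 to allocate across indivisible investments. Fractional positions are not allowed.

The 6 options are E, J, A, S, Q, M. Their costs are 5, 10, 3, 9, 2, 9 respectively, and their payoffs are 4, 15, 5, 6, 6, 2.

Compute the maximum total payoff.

32

This is an integer program with binary decision variables.
Take J, A, S, and Q: cost 10 + 3 + 9 + 2 = 24 ≤ 28, payoff 15 + 5 + 6 + 6 = 32.
No other feasible combination does better.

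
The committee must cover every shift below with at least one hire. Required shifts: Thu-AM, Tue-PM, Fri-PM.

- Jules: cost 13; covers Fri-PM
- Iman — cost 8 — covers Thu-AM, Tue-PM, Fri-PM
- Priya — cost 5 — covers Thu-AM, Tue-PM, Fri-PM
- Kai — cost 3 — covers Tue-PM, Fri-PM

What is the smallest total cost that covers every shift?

This is an integer covering problem.
Priya alone covers Thu-AM, Tue-PM, Fri-PM — every shift.
Total cost: 5.

5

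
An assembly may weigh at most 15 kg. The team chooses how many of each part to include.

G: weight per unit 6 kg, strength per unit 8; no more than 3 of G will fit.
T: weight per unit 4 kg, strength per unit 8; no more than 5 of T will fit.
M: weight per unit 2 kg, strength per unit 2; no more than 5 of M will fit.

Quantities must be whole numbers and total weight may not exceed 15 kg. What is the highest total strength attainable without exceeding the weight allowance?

Take 3×T and 1×M: weight 14 ≤ 15, strength 3·8 + 1·2 = 26.
No other integer combination yields more.

26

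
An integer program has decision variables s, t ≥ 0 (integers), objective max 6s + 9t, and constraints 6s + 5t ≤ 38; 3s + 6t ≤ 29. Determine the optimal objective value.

(s,t)=(3,3) is feasible, giving 45.
(s,t)=(4,2) is feasible, giving 42.
(s,t)=(2,3) is feasible, giving 39.
Maximum is 45 at (s,t)=(3,3).

45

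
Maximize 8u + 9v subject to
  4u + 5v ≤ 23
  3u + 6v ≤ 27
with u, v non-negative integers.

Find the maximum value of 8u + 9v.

(u,v)=(2,3): 4·2+5·3=23≤23, 3·2+6·3=24≤27, objective 43.
(u,v)=(3,2): 4·3+5·2=22≤23, 3·3+6·2=21≤27, objective 42.
(u,v)=(4,1): 4·4+5·1=21≤23, 3·4+6·1=18≤27, objective 41.
No feasible integer point exceeds 43.

43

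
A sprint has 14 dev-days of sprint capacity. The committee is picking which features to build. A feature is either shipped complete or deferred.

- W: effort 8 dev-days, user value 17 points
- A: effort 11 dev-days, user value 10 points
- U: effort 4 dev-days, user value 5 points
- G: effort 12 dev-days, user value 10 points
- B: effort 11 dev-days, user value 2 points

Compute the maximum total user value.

Allowing fractional choices, the relaxed optimum would be about 23.8, but features are indivisible.
W: effort 8 ≤ 14, user value 17.
A: effort 11 ≤ 14, user value 10.
W + U: effort 8 + 4 = 12 ≤ 14, user value 17 + 5 = 22.
Best is W and U with total user value 22.

22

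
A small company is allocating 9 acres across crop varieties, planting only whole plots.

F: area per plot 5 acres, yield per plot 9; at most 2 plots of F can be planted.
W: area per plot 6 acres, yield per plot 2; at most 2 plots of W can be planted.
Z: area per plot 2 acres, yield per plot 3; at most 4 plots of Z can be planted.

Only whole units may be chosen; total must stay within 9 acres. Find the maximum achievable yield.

15

F has the best ratio (9/5); taking only F gives at most 1×9 = 9 (stopped by the area limit).
Mixing does better — 1×F and 2×Z: area 9 ≤ 9, yield 1·9 + 2·3 = 15.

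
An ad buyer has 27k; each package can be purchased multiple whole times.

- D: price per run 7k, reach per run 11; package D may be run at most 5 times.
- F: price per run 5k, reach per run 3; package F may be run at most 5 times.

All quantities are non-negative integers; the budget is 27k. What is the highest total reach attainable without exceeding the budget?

36

This is a bounded integer knapsack.
D has the best ratio (11/7); taking only D gives at most 3×11 = 33 (stopped by the price limit).
Mixing does better — 3×D and 1×F: price 26 ≤ 27, reach 3·11 + 1·3 = 36.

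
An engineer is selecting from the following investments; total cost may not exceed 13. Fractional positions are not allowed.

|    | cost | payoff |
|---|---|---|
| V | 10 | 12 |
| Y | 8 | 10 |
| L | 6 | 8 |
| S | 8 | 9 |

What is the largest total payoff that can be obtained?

Allowing fractional choices, the relaxed optimum would be about 16.8, but investments are indivisible.
S: cost 8 ≤ 13, payoff 9.
Y: cost 8 ≤ 13, payoff 10.
V: cost 10 ≤ 13, payoff 12.
Best is V with total payoff 12.

12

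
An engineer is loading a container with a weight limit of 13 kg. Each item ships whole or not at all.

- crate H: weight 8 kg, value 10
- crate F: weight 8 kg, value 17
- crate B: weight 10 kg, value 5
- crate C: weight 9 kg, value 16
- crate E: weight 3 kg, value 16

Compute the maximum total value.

33

This is an integer program with binary decision variables.
crate C + crate E: weight 9 + 3 = 12 ≤ 13, value 16 + 16 = 32.
crate F + crate E: weight 8 + 3 = 11 ≤ 13, value 17 + 16 = 33.
Best is crate F and crate E with total value 33.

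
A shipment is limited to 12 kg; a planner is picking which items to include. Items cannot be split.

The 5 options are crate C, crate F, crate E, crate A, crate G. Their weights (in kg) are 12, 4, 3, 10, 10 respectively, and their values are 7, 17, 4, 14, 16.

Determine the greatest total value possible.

21

This is an integer program with binary decision variables.
crate F: weight 4 ≤ 12, value 17.
crate G: weight 10 ≤ 12, value 16.
crate F + crate E: weight 4 + 3 = 7 ≤ 12, value 17 + 4 = 21.
Best is crate F and crate E with total value 21.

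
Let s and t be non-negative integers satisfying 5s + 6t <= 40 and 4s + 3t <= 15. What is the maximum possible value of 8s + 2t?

The continuous relaxation peaks at (3.75, 0) with value 30.00; rounding to a feasible lattice point costs some objective.
(s,t)=(3,1): 5·3+6·1=21≤40, 4·3+3·1=15≤15, objective 26.
(s,t)=(3,0): 5·3+6·0=15≤40, 4·3+3·0=12≤15, objective 24.
(s,t)=(2,2): 5·2+6·2=22≤40, 4·2+3·2=14≤15, objective 20.
(s,t)=(2,1): 5·2+6·1=16≤40, 4·2+3·1=11≤15, objective 18.
No feasible integer point exceeds 26.

26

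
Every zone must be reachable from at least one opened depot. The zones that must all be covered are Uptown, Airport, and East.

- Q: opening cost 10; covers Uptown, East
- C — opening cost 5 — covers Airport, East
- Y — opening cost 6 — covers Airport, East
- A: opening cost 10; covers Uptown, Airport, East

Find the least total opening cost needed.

10

The greedy cost-per-new-zone heuristic would pick C and Q for 15, but a cheaper cover exists.
A alone covers Uptown, Airport, East — every zone.
Total opening cost: 10.
No cover costs less than 10.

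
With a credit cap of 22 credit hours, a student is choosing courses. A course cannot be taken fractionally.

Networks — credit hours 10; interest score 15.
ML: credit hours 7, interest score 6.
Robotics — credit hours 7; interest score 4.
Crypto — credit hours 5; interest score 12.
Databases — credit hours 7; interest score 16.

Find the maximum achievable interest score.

ML + Crypto + Databases: credit hours 7 + 5 + 7 = 19 ≤ 22, interest score 6 + 12 + 16 = 34.
Networks + Crypto + Databases: credit hours 10 + 5 + 7 = 22 ≤ 22, interest score 15 + 12 + 16 = 43.
Best is Networks, Crypto, and Databases with total interest score 43.

43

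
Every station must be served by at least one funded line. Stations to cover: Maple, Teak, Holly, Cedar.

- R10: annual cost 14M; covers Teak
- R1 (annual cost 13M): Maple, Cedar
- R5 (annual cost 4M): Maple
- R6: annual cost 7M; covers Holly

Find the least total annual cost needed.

The greedy cost-per-new-station heuristic would pick R5, R6, R1, and R10 for 38, but a cheaper cover exists.
Choose R10, R1, and R6: together they cover Maple, Teak, Holly, Cedar — every station.
Total annual cost: 14 + 13 + 7 = 34.
No cover costs less than 34.

34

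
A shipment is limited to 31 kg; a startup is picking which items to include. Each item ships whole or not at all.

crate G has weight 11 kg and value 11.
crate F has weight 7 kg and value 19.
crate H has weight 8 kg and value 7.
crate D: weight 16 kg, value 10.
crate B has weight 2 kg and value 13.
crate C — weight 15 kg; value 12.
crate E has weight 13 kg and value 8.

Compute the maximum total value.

Treat it as a binary knapsack problem.
Allowing fractional choices, the relaxed optimum would be about 52.4, but items are indivisible.
crate F + crate H + crate B + crate E: weight 7 + 8 + 2 + 13 = 30 ≤ 31, value 19 + 7 + 13 + 8 = 47.
crate G + crate F + crate H + crate B: weight 11 + 7 + 8 + 2 = 28 ≤ 31, value 11 + 19 + 7 + 13 = 50.
crate F + crate B + crate C: weight 7 + 2 + 15 = 24 ≤ 31, value 19 + 13 + 12 = 44.
Best is crate G, crate F, crate H, and crate B with total value 50.

50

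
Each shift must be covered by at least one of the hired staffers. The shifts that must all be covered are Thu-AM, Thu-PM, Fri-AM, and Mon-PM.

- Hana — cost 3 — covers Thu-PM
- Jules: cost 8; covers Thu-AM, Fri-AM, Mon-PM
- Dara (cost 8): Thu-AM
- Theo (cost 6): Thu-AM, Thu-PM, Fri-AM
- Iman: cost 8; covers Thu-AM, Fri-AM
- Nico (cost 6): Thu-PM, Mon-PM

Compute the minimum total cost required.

Choose Hana and Jules: together they cover Thu-AM, Thu-PM, Fri-AM, Mon-PM — every shift.
Total cost: 3 + 8 = 11.

11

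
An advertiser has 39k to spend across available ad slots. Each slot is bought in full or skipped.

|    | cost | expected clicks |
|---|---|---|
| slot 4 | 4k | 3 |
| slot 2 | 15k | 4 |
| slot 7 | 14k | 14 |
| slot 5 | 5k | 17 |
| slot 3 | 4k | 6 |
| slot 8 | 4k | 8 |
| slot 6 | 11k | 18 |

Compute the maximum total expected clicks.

63

This is an integer program with binary decision variables.
Allowing fractional choices, the relaxed optimum would be about 63.8, but ad slots are indivisible.
slot 4 + slot 7 + slot 5 + slot 8 + slot 6: cost 4 + 14 + 5 + 4 + 11 = 38 ≤ 39, expected clicks 3 + 14 + 17 + 8 + 18 = 60.
slot 7 + slot 5 + slot 3 + slot 8 + slot 6: cost 14 + 5 + 4 + 4 + 11 = 38 ≤ 39, expected clicks 14 + 17 + 6 + 8 + 18 = 63.
Best is slot 7, slot 5, slot 3, slot 8, and slot 6 with total expected clicks 63.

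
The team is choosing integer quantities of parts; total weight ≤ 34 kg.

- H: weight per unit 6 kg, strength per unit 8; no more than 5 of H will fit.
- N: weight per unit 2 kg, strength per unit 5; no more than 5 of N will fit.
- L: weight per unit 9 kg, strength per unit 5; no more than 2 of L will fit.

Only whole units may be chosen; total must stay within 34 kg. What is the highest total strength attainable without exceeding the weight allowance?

57

N has the best ratio (5/2); taking only N gives at most 5×5 = 25 (stopped by the supply cap of 5).
Mixing does better — 4×H and 5×N: weight 34 ≤ 34, strength 4·8 + 5·5 = 57.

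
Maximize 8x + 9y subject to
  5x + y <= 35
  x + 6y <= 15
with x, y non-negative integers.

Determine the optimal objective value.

Relaxing integrality, the LP optimum is 66.21 at (x,y) = (6.72, 1.38), which is not an integer point.
(x,y)=(6,1): 5·6+1·1=31≤35, 1·6+6·1=12≤15, objective 57.
(x,y)=(7,0): 5·7+1·0=35≤35, 1·7+6·0=7≤15, objective 56.
Maximum is 57 at (x,y)=(6,1).

57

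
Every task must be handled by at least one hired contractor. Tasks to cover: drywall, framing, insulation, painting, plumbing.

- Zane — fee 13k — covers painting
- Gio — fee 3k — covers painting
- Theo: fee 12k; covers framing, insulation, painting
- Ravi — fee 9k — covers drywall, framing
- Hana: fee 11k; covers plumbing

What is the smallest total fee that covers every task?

Choose Theo, Ravi, and Hana: together they cover drywall, framing, insulation, painting, plumbing — every task.
Total fee: 12 + 9 + 11 = 32.

32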